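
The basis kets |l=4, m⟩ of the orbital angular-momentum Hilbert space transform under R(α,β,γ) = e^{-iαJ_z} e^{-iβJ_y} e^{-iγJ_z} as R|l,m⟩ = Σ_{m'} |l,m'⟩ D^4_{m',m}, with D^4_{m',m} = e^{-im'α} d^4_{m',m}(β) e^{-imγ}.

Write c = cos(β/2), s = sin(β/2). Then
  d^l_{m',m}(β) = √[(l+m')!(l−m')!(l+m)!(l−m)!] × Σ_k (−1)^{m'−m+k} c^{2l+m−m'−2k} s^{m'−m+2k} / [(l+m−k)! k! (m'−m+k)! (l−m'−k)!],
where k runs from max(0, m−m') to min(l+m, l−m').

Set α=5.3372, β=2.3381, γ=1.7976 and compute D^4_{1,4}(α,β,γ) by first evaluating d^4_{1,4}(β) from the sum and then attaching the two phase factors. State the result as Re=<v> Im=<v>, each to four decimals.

Split into d^4_{1,4}(β=2.3381) × two z-phases.
c=cos(2.3381/2)=0.391026, s=sin(2.3381/2)=0.920380; N=√[120·6·40320·1]=5387.986637
k∈{3} keeps every argument non-negative
  k=3: (−1)^0·5387.9866/(720)·0.3910^5·0.9204^3 = +0.053336
d^4_{1,4}(2.3381) = +0.053336
D = (+0.584944+0.811074i)·(+0.053336)·(+0.615942-0.787791i) = +0.053296+0.002067i

Re=0.0533 Im=0.0021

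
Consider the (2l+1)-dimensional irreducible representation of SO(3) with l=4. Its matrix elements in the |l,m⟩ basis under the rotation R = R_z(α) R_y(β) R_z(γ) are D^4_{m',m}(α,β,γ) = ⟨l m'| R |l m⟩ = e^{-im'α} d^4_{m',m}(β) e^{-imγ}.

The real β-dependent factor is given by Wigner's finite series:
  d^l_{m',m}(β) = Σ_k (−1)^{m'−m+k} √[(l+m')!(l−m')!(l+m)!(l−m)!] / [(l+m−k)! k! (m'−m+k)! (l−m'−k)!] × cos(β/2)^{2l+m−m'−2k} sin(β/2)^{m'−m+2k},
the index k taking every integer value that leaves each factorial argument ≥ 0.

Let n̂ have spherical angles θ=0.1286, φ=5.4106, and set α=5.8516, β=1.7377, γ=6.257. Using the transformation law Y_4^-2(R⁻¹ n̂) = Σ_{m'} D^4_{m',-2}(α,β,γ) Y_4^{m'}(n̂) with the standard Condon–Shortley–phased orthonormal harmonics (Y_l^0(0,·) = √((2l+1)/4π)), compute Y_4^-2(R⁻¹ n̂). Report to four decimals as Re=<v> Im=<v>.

Re=-0.3234 Im=0.0529

Need the full column D^4_{m',-2} for m'=−4..4 at α=5.8516, β=1.7377, γ=6.257.
cos(β/2)=0.645705, sin(β/2)=0.763587
d^4_{-4,-2}: single k=2 term ⇒ +0.223615;  D = -0.046159-0.218799i
d^4_{-3,-2}: k∈[1..2] ⇒ +0.133709 -0.560960 = -0.427250;  D = -0.094768+0.416608i
d^4_{-2,-2}: k∈[0..2] ⇒ +0.030219 -0.507111 +0.886466 = +0.409573;  D = +0.249578-0.324747i
d^4_{-1,-2}: k∈[0..2] ⇒ -0.151612 +1.060114 -0.988348 = -0.079846;  D = -0.070677+0.037151i
d^4_{0,-2}: k∈[0..2] ⇒ +0.400907 -1.495067 +0.784044 = -0.310116;  D = -0.309691+0.016234i
d^4_{1,-2}: k∈[0..2] ⇒ -0.706743 +1.482522 -0.414648 = +0.361131;  D = +0.335475+0.133688i
d^4_{2,-2}: k∈[0..2] ⇒ +0.886466 -0.991746 +0.115576 = +0.010296;  D = +0.007093+0.007463i
d^4_{3,-2}: k∈[0..1] ⇒ -0.784477 +0.365685 = -0.418792;  D = -0.135077-0.396410i
d^4_{4,-2}: single k=0 term ⇒ +0.437319;  D = -0.045040+0.434993i
Y_4^{m'}(θ=0.1286,φ=5.4106) and Σ D·Y over m':
  (-0.0462-0.2188i)·(-0.0001-0.0000i)  (-0.0948+0.4166i)·(-0.0023+0.0013i)  (+0.2496-0.3247i)·(-0.0056+0.0319i)  (-0.0707+0.0372i)·(+0.1503+0.1791i)  (-0.3097+0.0162i)·(+0.7777+0.0000i)  (+0.3355+0.1337i)·(-0.1503+0.1791i)  (+0.0071+0.0075i)·(-0.0056-0.0319i)  (-0.1351-0.3964i)·(+0.0023+0.0013i)  (-0.0450+0.4350i)·(-0.0001+0.0000i)
Y_4^-2(R⁻¹ n̂) = -0.323448+0.052877i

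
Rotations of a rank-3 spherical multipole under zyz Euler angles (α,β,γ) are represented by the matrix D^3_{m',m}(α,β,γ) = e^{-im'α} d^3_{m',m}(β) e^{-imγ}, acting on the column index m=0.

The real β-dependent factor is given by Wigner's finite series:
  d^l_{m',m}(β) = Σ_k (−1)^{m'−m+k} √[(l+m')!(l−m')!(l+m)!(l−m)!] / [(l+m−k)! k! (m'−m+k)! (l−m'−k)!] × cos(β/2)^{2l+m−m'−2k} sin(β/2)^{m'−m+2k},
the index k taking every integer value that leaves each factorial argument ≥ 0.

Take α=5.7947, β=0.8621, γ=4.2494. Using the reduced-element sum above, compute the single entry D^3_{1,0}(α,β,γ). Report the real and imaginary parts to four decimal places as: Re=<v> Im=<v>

Re=-0.3246 Im=-0.1725

First d^3_{1,0}(β=0.8621), then the phase factors e^{-i(1)α} and e^{-i(0)γ}:
c=cos(0.8621/2)=0.908528, s=sin(0.8621/2)=0.417825; N=√[24·2·6·6]=41.569219
k: max(0,(0)−(1))=0 … min(3+(0),3−(1))=2
  k=0: (−1)^1·41.5692/(12)·0.9085^5·0.4178^1 = -0.895933
  k=1: (−1)^2·41.5692/(4)·0.9085^3·0.4178^3 = +0.568472
  k=2: (−1)^3·41.5692/(12)·0.9085^1·0.4178^5 = -0.040078
d^3_{1,0}(0.8621) = -0.895933 +0.568472 -0.040078 = -0.367538
D = (+0.883045+0.469289i)·(-0.367538)·(+1.000000+0.000000i) = -0.324553-0.172482i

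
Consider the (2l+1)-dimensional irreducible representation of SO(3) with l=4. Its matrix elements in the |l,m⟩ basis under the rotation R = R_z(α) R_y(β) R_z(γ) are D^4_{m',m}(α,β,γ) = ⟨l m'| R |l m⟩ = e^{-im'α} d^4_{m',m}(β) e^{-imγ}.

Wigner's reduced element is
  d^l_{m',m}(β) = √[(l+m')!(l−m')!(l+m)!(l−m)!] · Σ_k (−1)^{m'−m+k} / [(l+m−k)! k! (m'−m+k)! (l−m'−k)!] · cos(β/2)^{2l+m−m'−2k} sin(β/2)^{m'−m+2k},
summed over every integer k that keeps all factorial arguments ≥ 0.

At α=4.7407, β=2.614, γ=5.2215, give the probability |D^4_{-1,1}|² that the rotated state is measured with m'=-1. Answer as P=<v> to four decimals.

P=0.0022

Split into d^4_{-1,1}(β=2.614) × two z-phases.
c=cos(2.614/2)=0.260747, s=sin(2.614/2)=0.965407; N=√[6·120·120·6]=720.000000
Admissible k: 2..5 (factorial args all ≥0)
  k=2: (−1)^0·720.0000/(72)·0.2607^6·0.9654^2 = +0.002929
  k=3: (−1)^1·720.0000/(24)·0.2607^4·0.9654^4 = -0.120460
  k=4: (−1)^2·720.0000/(48)·0.2607^2·0.9654^6 = +0.825646
  k=5: (−1)^3·720.0000/(720)·0.2607^0·0.9654^8 = -0.754543
d^4_{-1,1}(2.614) = +0.002929 -0.120460 +0.825646 -0.754543 = -0.046427
|D^4_{-1,1}|² = |d^4_{-1,1}(β)|² = (-0.046427)² = 0.002155 (the z-rotation phases have unit modulus)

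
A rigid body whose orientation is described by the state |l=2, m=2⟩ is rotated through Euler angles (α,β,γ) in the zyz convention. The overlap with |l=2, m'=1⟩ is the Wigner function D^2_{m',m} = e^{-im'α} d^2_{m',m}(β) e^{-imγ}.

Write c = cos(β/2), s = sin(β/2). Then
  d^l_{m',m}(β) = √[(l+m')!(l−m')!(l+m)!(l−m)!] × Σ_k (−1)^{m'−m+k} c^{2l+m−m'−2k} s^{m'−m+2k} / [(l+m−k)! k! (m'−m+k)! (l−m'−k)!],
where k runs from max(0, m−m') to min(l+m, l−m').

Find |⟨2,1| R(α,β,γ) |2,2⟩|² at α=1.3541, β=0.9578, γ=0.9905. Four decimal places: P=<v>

First d^2_{1,2}(β=0.9578), then the phase factors e^{-i(1)α} and e^{-i(2)γ}:
c=cos(0.9578/2)=0.887502, s=sin(0.9578/2)=0.460803; N=√[6·1·24·1]=12.000000
Admissible k: 1..1 (factorial args all ≥0)
  k=1: (−1)^0·12.0000/(6)·0.8875^3·0.4608^1 = +0.644249
d^2_{1,2}(0.9578) = +0.644249
|D^2_{1,2}|² = |d^2_{1,2}(β)|² = (+0.644249)² = 0.415057 (the z-rotation phases have unit modulus)

P=0.4151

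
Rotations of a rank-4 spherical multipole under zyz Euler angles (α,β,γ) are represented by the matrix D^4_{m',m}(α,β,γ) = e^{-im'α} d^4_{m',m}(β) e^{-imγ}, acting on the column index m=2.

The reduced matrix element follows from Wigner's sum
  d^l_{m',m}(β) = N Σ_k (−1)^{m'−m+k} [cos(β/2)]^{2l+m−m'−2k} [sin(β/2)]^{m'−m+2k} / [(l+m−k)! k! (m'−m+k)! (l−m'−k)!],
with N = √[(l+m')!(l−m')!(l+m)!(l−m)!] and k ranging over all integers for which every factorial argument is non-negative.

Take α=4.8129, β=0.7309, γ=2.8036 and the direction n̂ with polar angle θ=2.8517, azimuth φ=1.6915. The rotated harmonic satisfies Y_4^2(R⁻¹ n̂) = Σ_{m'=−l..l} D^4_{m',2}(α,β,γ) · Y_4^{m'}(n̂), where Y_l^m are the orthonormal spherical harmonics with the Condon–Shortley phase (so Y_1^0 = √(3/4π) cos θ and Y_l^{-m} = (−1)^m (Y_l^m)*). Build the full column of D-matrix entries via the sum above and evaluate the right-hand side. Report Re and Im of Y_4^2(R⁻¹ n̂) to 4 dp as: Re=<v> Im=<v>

Re=0.2295 Im=0.1741

Need the full column D^4_{m',2} for m'=−4..4 at α=4.8129, β=0.7309, γ=2.8036.
cos(β/2)=0.933963, sin(β/2)=0.357370
d^4_{-4,2}: single k=6 term ⇒ +0.009615;  D = +0.004548+0.008471i
d^4_{-3,2}: k∈[5..6] ⇒ +0.053304 -0.002601 = +0.050703;  D = -0.042038+0.028347i
d^4_{-2,2}: k∈[4..6] ⇒ +0.186157 -0.021805 +0.000266 = +0.164619;  D = -0.105266-0.126564i
d^4_{-1,2}: k∈[3..5] ⇒ +0.458687 -0.100736 +0.002950 = +0.360901;  D = +0.252914-0.257457i
d^4_{0,2}: k∈[2..4] ⇒ +0.804146 -0.313964 +0.017238 = +0.507420;  D = +0.395834+0.317476i
d^4_{1,2}: k∈[1..3] ⇒ +0.939857 -0.688030 +0.067157 = +0.318984;  D = -0.173601+0.267606i
d^4_{2,2}: k∈[0..2] ⇒ +0.578945 -1.017173 +0.186157 = -0.252070;  D = +0.224168+0.115273i
d^4_{3,2}: k∈[0..1] ⇒ -0.828876 +0.364071 = -0.464804;  D = -0.170008+0.432597i
d^4_{4,2}: single k=0 term ⇒ +0.448531;  D = +0.431806+0.121340i
Y_4^{m'}(θ=2.8517,φ=1.6915) and Σ D·Y over m':
  (+0.0045+0.0085i)·(+0.0026-0.0014i)  (-0.0420+0.0283i)·(-0.0099-0.0262i)  (-0.1053-0.1266i)·(-0.1441+0.0355i)  (+0.2529-0.2575i)·(+0.0535+0.4410i)  (+0.3958+0.3175i)·(+0.5253+0.0000i)  (-0.1736+0.2676i)·(-0.0535+0.4410i)  (+0.2242+0.1153i)·(-0.1441-0.0355i)  (-0.1700+0.4326i)·(+0.0099-0.0262i)  (+0.4318+0.1213i)·(+0.0026+0.0014i)
Y_4^2(R⁻¹ n̂) = +0.229494+0.174081i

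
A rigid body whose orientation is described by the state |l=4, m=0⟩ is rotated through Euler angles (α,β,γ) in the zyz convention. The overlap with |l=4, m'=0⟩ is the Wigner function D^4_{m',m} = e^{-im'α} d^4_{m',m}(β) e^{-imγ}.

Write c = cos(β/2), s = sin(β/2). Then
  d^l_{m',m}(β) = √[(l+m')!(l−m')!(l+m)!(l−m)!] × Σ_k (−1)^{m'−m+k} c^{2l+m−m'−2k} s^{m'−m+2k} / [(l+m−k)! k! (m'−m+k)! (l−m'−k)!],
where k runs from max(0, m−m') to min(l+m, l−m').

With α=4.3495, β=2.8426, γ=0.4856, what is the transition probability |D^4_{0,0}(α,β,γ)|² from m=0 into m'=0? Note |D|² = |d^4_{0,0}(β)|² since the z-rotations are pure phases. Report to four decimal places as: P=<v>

P=0.3589

First d^4_{0,0}(β=2.8426), then the phase factors e^{-i(0)α} and e^{-i(0)γ}:
With c≡cos(β/2)=0.148940 and s≡sin(β/2)=0.988846, N=[24·24·24·24]^{1/2}=576.000000
k∈{0,1,2,3,4} keeps every argument non-negative
  k=0: (−1)^0·576.0000/(576)·0.1489^8·0.9888^0 = +0.000000
  k=1: (−1)^1·576.0000/(36)·0.1489^6·0.9888^2 = -0.000171
  k=2: (−1)^2·576.0000/(16)·0.1489^4·0.9888^4 = +0.016938
  k=3: (−1)^3·576.0000/(36)·0.1489^2·0.9888^6 = -0.331830
  k=4: (−1)^4·576.0000/(576)·0.1489^0·0.9888^8 = +0.914177
d^4_{0,0}(2.8426) = +0.000000 -0.000171 +0.016938 -0.331830 +0.914177 = +0.599114
|D^4_{0,0}|² = |d^4_{0,0}(β)|² = (+0.599114)² = 0.358938 (the z-rotation phases have unit modulus)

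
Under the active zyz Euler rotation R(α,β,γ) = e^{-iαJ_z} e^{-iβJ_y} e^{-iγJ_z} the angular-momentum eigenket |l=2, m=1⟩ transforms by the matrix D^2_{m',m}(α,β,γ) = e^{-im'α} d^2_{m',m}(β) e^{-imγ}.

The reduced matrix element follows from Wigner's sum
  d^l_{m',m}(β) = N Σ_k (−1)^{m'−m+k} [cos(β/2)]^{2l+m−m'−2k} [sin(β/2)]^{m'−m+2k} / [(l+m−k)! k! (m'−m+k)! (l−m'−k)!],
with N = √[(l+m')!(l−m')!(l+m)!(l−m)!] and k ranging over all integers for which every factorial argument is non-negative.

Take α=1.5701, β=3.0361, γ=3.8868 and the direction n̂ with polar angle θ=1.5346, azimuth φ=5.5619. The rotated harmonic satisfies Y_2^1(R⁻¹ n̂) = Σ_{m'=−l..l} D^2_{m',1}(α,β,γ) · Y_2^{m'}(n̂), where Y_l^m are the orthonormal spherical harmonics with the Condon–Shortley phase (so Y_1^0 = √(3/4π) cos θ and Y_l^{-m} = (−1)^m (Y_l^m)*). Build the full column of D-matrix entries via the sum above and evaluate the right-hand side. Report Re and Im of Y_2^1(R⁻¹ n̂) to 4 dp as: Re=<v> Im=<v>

Need the full column D^2_{m',1} for m'=−2..2 at α=1.5701, β=3.0361, γ=3.8868.
cos(β/2)=0.052722, sin(β/2)=0.998609
d^2_{-2,1}: single k=3 term ⇒ +0.105004;  D = +0.077073-0.071313i
d^2_{-1,1}: k∈[2..3] ⇒ +0.008316 -0.994449 = -0.986133;  D = +0.669225+0.724290i
d^2_{0,1}: k∈[1..2] ⇒ +0.000358 -0.128604 = -0.128245;  D = +0.094253-0.086966i
d^2_{1,1}: k∈[0..1] ⇒ +0.000008 -0.008316 = -0.008308;  D = -0.005630-0.006110i
d^2_{2,1}: single k=0 term ⇒ -0.000293;  D = -0.000215+0.000198i
Y_2^{m'}(θ=1.5346,φ=5.5619) and Σ D·Y over m':
  (+0.0771-0.0713i)·(+0.0493+0.3826i)  (+0.6692+0.7243i)·(+0.0210+0.0184i)  (+0.0943-0.0870i)·(-0.3142+0.0000i)  (-0.0056-0.0061i)·(-0.0210+0.0184i)  (-0.0002+0.0002i)·(+0.0493-0.3826i)
Y_2^1(R⁻¹ n̂) = +0.002451+0.080951i

Re=0.0025 Im=0.0810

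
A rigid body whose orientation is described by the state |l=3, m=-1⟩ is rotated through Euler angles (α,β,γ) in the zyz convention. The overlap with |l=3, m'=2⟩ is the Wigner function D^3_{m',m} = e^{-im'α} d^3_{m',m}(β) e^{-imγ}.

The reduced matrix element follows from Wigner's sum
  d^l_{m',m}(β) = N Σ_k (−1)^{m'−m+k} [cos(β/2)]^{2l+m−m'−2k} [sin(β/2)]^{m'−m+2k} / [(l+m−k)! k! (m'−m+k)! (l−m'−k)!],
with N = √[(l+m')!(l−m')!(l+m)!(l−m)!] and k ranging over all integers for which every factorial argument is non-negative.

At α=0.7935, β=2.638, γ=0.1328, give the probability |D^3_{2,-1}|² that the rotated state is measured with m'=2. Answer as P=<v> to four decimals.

P=0.3392

D^3_{2,-1}(0.7935,2.638,0.1328) = e^{-i·2·0.7935}·d^3_{2,-1}(2.638)·e^{-i·-1·0.1328}. Compute d first:
Half-angle: c=0.249144, s=0.968466. N=√(120·1·2·24)=75.894664
k∈{0,1} keeps every argument non-negative
  k=0: (−1)^3·75.8947/(12)·0.2491^3·0.9685^3 = -0.088845
  k=1: (−1)^4·75.8947/(24)·0.2491^1·0.9685^5 = +0.671233
d^3_{2,-1}(2.638) = -0.088845 +0.671233 = +0.582388
|D^3_{2,-1}|² = |d^3_{2,-1}(β)|² = (+0.582388)² = 0.339175 (the z-rotation phases have unit modulus)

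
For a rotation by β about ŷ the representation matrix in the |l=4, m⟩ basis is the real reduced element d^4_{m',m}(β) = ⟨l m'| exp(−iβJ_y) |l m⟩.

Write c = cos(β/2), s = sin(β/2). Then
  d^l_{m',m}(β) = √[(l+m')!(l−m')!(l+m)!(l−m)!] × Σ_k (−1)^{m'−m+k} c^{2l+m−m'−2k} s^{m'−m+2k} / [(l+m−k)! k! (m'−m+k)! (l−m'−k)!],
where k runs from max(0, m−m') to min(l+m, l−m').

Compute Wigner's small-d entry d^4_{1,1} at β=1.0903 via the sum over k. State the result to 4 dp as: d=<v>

d=-0.2732

d^4_{1,1}(β=1.0903) via Wigner's sum:
c=cos(1.0903/2)=0.855050, s=sin(1.0903/2)=0.518546; N=√[120·6·120·6]=720.000000
k: max(0,(1)−(1))=0 … min(4+(1),4−(1))=3
  k=0: (−1)^0·720.0000/(720)·0.8550^8·0.5185^0 = +0.285713
  k=1: (−1)^1·720.0000/(48)·0.8550^6·0.5185^2 = -1.576210
  k=2: (−1)^2·720.0000/(24)·0.8550^4·0.5185^4 = +1.159409
  k=3: (−1)^3·720.0000/(72)·0.8550^2·0.5185^6 = -0.142137
d^4_{1,1}(1.0903) = +0.285713 -1.576210 +1.159409 -0.142137 = -0.273225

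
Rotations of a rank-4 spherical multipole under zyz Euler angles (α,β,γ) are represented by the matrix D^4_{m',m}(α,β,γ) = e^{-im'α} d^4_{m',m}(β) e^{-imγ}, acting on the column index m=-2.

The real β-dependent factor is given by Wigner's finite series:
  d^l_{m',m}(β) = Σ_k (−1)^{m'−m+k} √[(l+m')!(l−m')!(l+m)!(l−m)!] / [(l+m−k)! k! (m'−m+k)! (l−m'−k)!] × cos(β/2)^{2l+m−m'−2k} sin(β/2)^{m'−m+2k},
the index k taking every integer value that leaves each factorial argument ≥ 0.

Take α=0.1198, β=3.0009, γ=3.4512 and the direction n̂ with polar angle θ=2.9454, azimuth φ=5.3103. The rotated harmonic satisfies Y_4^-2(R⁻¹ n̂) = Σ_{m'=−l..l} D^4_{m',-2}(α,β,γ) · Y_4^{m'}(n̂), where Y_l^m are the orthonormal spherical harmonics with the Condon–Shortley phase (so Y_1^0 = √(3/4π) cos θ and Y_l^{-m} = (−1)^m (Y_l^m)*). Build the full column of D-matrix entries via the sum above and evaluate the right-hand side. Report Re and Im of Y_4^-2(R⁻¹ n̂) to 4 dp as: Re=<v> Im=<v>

Need the full column D^4_{m',-2} for m'=−4..4 at α=0.1198, β=3.0009, γ=3.4512.
cos(β/2)=0.070288, sin(β/2)=0.997527
d^4_{-4,-2}: single k=2 term ⇒ +0.000001;  D = +0.000000+0.000001i
d^4_{-3,-2}: k∈[1..2] ⇒ +0.000000 -0.000019 = -0.000019;  D = -0.000011-0.000016i
d^4_{-2,-2}: k∈[0..2] ⇒ +0.000000 -0.000001 +0.000363 = +0.000361;  D = +0.000236+0.000273i
d^4_{-1,-2}: k∈[0..2] ⇒ -0.000000 +0.000036 -0.004851 = -0.004814;  D = -0.003558-0.003243i
d^4_{0,-2}: k∈[0..2] ⇒ +0.000001 -0.000611 +0.046178 = +0.045568;  D = +0.037107+0.026447i
d^4_{1,-2}: k∈[0..2] ⇒ -0.000024 +0.007276 -0.293083 = -0.285832;  D = -0.250921-0.136888i
d^4_{2,-2}: k∈[0..2] ⇒ +0.000363 -0.058411 +0.980384 = +0.922336;  D = +0.856672+0.341783i
d^4_{3,-2}: k∈[0..1] ⇒ -0.003850 +0.258475 = +0.254625;  D = +0.246079+0.065414i
d^4_{4,-2}: single k=0 term ⇒ +0.025757;  D = +0.025505+0.003595i
Y_4^{m'}(θ=2.9454,φ=5.3103) and Σ D·Y over m':
  (+0.0000+0.0000i)·(-0.0005-0.0004i)  (-0.0000-0.0000i)·(+0.0089-0.0020i)  (+0.0002+0.0003i)·(-0.0267+0.0678i)  (-0.0036-0.0032i)·(-0.1901-0.2792i)  (+0.0371+0.0264i)·(+0.6908+0.0000i)  (-0.2509-0.1369i)·(+0.1901-0.2792i)  (+0.8567+0.3418i)·(-0.0267-0.0678i)  (+0.2461+0.0654i)·(-0.0089-0.0020i)  (+0.0255+0.0036i)·(-0.0005+0.0004i)
Y_4^-2(R⁻¹ n̂) = -0.062291-0.004385i

Re=-0.0623 Im=-0.0044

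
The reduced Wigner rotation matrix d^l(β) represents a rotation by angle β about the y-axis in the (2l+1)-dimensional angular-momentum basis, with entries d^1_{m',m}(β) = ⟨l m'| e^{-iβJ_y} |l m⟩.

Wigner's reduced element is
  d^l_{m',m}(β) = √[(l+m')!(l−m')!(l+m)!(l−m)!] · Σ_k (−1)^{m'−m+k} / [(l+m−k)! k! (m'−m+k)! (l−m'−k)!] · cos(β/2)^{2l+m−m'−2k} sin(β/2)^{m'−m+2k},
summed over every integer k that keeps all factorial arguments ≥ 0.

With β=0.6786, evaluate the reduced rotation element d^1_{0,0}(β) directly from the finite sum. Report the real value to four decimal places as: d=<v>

d^1_{0,0}(β=0.6786) via Wigner's sum:
c=cos(0.6786/2)=0.942988, s=sin(0.6786/2)=0.332827; N=√[1·1·1·1]=1.000000
k∈{0,1} keeps every argument non-negative
  k=0: (−1)^0·1.0000/(1)·0.9430^2·0.3328^0 = +0.889226
  k=1: (−1)^1·1.0000/(1)·0.9430^0·0.3328^2 = -0.110774
d^1_{0,0}(0.6786) = +0.889226 -0.110774 = +0.778452

d=0.7785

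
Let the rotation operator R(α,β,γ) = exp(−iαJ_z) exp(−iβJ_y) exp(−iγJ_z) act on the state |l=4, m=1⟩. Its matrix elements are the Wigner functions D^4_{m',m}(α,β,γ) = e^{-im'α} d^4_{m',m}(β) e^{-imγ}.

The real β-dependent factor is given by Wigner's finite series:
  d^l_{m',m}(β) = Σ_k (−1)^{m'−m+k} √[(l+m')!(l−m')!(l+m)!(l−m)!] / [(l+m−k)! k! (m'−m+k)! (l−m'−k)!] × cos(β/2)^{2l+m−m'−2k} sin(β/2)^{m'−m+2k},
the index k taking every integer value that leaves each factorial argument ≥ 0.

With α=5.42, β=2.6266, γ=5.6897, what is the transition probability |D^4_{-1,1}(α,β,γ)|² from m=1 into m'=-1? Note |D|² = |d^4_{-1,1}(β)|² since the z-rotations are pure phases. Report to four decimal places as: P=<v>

P=0.0059

Split into d^4_{-1,1}(β=2.6266) × two z-phases.
c=cos(2.6266/2)=0.254660, s=sin(2.6266/2)=0.967031; N=√[6·120·120·6]=720.000000
k: max(0,(1)−(-1))=2 … min(4+(1),4−(-1))=5
  k=2: (−1)^0·720.0000/(72)·0.2547^6·0.9670^2 = +0.002551
  k=3: (−1)^1·720.0000/(24)·0.2547^4·0.9670^4 = -0.110338
  k=4: (−1)^2·720.0000/(48)·0.2547^2·0.9670^6 = +0.795527
  k=5: (−1)^3·720.0000/(720)·0.2547^0·0.9670^8 = -0.764754
d^4_{-1,1}(2.6266) = +0.002551 -0.110338 +0.795527 -0.764754 = -0.077015
|D^4_{-1,1}|² = |d^4_{-1,1}(β)|² = (-0.077015)² = 0.005931 (the z-rotation phases have unit modulus)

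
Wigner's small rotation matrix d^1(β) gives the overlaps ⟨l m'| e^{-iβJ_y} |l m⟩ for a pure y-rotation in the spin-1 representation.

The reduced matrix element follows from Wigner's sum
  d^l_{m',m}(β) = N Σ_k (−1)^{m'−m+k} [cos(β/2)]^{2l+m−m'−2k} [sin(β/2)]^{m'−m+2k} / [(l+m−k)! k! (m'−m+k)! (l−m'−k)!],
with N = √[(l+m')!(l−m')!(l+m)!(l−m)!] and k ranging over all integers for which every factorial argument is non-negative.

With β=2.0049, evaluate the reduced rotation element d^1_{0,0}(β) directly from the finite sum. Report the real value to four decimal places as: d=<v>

d=-0.4206

d^1_{0,0}(β=2.0049) via Wigner's sum:
c=cos(2.0049/2)=0.538239, s=sin(2.0049/2)=0.842792; N=√[1·1·1·1]=1.000000
k: max(0,(0)−(0))=0 … min(1+(0),1−(0))=1
  k=0: (−1)^0·1.0000/(1)·0.5382^2·0.8428^0 = +0.289701
  k=1: (−1)^1·1.0000/(1)·0.5382^0·0.8428^2 = -0.710299
d^1_{0,0}(2.0049) = +0.289701 -0.710299 = -0.420597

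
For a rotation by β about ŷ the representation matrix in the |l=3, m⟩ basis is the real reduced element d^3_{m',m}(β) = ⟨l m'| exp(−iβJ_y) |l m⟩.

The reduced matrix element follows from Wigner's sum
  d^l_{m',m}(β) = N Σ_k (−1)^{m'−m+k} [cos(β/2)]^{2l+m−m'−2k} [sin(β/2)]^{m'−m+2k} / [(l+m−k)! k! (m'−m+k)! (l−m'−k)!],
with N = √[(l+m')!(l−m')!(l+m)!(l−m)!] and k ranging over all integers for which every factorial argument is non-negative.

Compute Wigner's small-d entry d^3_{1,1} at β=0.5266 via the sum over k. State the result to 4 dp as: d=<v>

d=0.3649

d^3_{1,1}(β=0.5266) via Wigner's sum:
With c≡cos(β/2)=0.965536 and s≡sin(β/2)=0.260268, N=[24·2·24·2]^{1/2}=48.000000
k: max(0,(1)−(1))=0 … min(3+(1),3−(1))=2
  k=0: (−1)^0·48.0000/(48)·0.9655^6·0.2603^0 = +0.810236
  k=1: (−1)^1·48.0000/(6)·0.9655^4·0.2603^2 = -0.470985
  k=2: (−1)^2·48.0000/(8)·0.9655^2·0.2603^4 = +0.025667
d^3_{1,1}(0.5266) = +0.810236 -0.470985 +0.025667 = +0.364919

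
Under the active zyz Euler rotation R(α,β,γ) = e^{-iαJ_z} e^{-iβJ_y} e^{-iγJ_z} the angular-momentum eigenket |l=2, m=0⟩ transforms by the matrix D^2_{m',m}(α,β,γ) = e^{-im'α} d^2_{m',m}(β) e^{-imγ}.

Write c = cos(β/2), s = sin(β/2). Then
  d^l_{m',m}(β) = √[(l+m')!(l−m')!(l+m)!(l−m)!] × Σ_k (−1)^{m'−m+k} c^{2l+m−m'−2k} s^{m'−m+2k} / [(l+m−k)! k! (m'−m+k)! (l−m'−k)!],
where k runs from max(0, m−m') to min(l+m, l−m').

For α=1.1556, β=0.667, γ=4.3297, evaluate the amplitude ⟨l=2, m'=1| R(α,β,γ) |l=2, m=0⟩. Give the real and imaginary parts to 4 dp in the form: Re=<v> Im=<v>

Re=-0.2401 Im=0.5447

D^2_{1,0}(1.1556,0.667,4.3297) = e^{-i·1·1.1556}·d^2_{1,0}(0.667)·e^{-i·0·4.3297}. Compute d first:
c=cos(0.667/2)=0.944902, s=sin(0.667/2)=0.327352; N=√[6·1·2·2]=4.898979
Admissible k: 0..1 (factorial args all ≥0)
  k=0: (−1)^1·4.8990/(2)·0.9449^3·0.3274^1 = -0.676475
  k=1: (−1)^2·4.8990/(2)·0.9449^1·0.3274^3 = +0.081191
d^2_{1,0}(0.667) = -0.676475 +0.081191 = -0.595284
Phases: e^{-i·(1)·1.1556}=+0.403370-0.915037i, e^{-i·(0)·4.3297}=+1.000000+0.000000i ⇒ D=-0.240119+0.544707i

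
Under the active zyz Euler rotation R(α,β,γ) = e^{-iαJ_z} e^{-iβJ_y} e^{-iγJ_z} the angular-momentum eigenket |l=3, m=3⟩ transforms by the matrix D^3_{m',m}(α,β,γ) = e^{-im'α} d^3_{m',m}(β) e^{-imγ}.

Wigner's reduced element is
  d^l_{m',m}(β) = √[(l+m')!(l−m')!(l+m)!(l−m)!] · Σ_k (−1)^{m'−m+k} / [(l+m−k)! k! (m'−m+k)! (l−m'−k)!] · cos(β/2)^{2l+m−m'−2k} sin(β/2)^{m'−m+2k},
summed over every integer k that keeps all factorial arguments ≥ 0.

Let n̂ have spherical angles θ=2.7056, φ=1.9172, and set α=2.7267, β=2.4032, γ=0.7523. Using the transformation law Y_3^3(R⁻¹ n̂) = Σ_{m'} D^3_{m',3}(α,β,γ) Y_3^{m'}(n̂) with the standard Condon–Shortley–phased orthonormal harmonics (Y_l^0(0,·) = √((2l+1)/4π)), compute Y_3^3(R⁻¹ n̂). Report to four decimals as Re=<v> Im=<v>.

Re=0.0239 Im=-0.0461

Need the full column D^3_{m',3} for m'=−3..3 at α=2.7267, β=2.4032, γ=0.7523.
cos(β/2)=0.360866, sin(β/2)=0.932618
d^3_{-3,3}: single k=6 term ⇒ +0.657994;  D = +0.615818-0.231785i
d^3_{-2,3}: single k=5 term ⇒ +0.623648;  D = -0.622709-0.034226i
d^3_{-1,3}: single k=4 term ⇒ +0.381551;  D = +0.340213+0.172731i
d^3_{0,3}: single k=3 term ⇒ +0.170476;  D = -0.108001-0.131901i
d^3_{1,3}: single k=2 term ⇒ +0.057126;  D = +0.015304+0.055038i
d^3_{2,3}: single k=1 term ⇒ +0.013980;  D = +0.002002-0.013836i
d^3_{3,3}: single k=0 term ⇒ +0.002208;  D = -0.001170+0.001873i
Y_3^{m'}(θ=2.7056,φ=1.9172) and Σ D·Y over m':
  (+0.6158-0.2318i)·(+0.0271+0.0159i)  (-0.6227-0.0342i)·(+0.1271-0.1055i)  (+0.3402+0.1727i)·(-0.1440-0.3990i)  (-0.1080-0.1319i)·(-0.3749+0.0000i)  (+0.0153+0.0550i)·(+0.1440-0.3990i)  (+0.0020-0.0138i)·(+0.1271+0.1055i)  (-0.0012+0.0019i)·(-0.0271+0.0159i)
Y_3^3(R⁻¹ n̂) = +0.023892-0.046090i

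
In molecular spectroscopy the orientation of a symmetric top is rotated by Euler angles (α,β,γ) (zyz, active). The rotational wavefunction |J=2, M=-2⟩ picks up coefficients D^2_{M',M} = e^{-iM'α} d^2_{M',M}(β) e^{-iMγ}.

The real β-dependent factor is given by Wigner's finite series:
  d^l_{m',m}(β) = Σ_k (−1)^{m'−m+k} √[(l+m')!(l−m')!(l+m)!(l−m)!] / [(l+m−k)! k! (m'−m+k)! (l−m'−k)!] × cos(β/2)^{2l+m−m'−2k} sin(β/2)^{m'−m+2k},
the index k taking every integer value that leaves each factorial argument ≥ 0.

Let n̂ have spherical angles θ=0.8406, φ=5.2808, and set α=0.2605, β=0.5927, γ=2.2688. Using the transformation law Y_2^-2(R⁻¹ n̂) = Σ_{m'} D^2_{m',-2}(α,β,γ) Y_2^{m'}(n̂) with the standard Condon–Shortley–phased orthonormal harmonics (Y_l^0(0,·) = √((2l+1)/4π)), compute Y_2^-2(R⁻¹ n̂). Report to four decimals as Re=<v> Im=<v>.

Need the full column D^2_{m',-2} for m'=−2..2 at α=0.2605, β=0.5927, γ=2.2688.
cos(β/2)=0.956409, sin(β/2)=0.292031
d^2_{-2,-2}: single k=0 term ⇒ +0.836709;  D = +0.283925-0.787063i
d^2_{-1,-2}: single k=0 term ⇒ -0.510964;  D = -0.043742+0.509088i
d^2_{0,-2}: single k=0 term ⇒ +0.191083;  D = -0.033229-0.188171i
d^2_{1,-2}: single k=0 term ⇒ -0.047639;  D = +0.020088+0.043196i
d^2_{2,-2}: single k=0 term ⇒ +0.007273;  D = -0.004662-0.005582i
Y_2^{m'}(θ=0.8406,φ=5.2808) and Σ D·Y over m':
  (+0.2839-0.7871i)·(-0.0902+0.1945i)  (-0.0437+0.5091i)·(+0.2067+0.3236i)  (-0.0332-0.1882i)·(+0.1056+0.0000i)  (+0.0201+0.0432i)·(-0.2067+0.3236i)  (-0.0047-0.0056i)·(-0.0902-0.1945i)
Y_2^-2(R⁻¹ n̂) = -0.068541+0.196369i

Re=-0.0685 Im=0.1964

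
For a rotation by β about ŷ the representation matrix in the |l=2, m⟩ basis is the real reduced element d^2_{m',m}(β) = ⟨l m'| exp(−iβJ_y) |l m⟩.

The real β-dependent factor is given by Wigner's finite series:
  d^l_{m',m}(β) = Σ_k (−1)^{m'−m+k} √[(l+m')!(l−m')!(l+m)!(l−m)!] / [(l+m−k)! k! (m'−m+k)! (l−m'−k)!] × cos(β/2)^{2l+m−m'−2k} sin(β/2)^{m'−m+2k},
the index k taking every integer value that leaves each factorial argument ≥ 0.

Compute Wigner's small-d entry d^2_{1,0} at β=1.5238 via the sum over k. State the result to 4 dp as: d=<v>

d=-0.0575

d^2_{1,0}(β=1.5238) via Wigner's sum:
With c≡cos(β/2)=0.723526 and s≡sin(β/2)=0.690297, N=[6·1·2·2]^{1/2}=4.898979
k: max(0,(0)−(1))=0 … min(2+(0),2−(1))=1
  k=0: (−1)^1·4.8990/(2)·0.7235^3·0.6903^1 = -0.640433
  k=1: (−1)^2·4.8990/(2)·0.7235^1·0.6903^3 = +0.582959
d^2_{1,0}(1.5238) = -0.640433 +0.582959 = -0.057474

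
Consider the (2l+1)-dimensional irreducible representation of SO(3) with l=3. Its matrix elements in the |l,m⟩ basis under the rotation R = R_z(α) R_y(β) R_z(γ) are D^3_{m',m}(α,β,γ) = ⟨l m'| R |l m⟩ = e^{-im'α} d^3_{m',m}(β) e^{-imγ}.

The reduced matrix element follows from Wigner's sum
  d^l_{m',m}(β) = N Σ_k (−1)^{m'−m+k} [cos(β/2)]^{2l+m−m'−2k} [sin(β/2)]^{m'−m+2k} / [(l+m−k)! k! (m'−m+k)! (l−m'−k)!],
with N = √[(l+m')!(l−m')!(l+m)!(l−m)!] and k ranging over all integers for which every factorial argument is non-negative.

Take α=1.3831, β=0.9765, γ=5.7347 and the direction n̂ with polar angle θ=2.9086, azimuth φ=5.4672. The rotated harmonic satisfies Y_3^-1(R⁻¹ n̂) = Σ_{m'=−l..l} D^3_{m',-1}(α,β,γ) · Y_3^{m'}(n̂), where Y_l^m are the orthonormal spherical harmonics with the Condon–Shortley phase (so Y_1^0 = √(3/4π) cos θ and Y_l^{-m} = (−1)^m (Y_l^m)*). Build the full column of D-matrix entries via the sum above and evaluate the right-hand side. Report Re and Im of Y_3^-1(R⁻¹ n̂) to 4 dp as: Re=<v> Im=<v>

Need the full column D^3_{m',-1} for m'=−3..3 at α=1.3831, β=0.9765, γ=5.7347.
cos(β/2)=0.883155, sin(β/2)=0.469081
d^3_{-3,-1}: single k=2 term ⇒ +0.518429;  D = -0.464719-0.229794i
d^3_{-2,-1}: k∈[1..2] ⇒ +0.796953 -0.449660 = +0.347293;  D = -0.209324+0.277121i
d^3_{-1,-1}: k∈[0..2] ⇒ +0.474484 -1.070863 +0.226578 = -0.369801;  D = -0.248308-0.274036i
d^3_{0,-1}: k∈[0..2] ⇒ -0.873019 +0.738868 -0.069481 = -0.203632;  D = -0.173762+0.106173i
d^3_{1,-1}: k∈[0..2] ⇒ +0.803147 -0.302103 +0.010653 = +0.511697;  D = -0.180635-0.478753i
d^3_{2,-1}: k∈[0..1] ⇒ -0.449660 +0.063427 = -0.386233;  D = +0.380462-0.066521i
d^3_{3,-1}: single k=0 term ⇒ +0.146255;  D = -0.002136+0.146240i
Y_3^{m'}(θ=2.9086,φ=5.4672) and Σ D·Y over m':
  (-0.4647-0.2298i)·(-0.0039+0.0033i)  (-0.2093+0.2771i)·(+0.0032-0.0529i)  (-0.2483-0.2740i)·(+0.1909+0.2029i)  (-0.1738+0.1062i)·(-0.6294+0.0000i)  (-0.1806-0.4788i)·(-0.1909+0.2029i)  (+0.3805-0.0665i)·(+0.0032+0.0529i)  (-0.0021+0.1462i)·(+0.0039+0.0033i)
Y_3^-1(R⁻¹ n̂) = +0.270046-0.082952i

Re=0.2700 Im=-0.0830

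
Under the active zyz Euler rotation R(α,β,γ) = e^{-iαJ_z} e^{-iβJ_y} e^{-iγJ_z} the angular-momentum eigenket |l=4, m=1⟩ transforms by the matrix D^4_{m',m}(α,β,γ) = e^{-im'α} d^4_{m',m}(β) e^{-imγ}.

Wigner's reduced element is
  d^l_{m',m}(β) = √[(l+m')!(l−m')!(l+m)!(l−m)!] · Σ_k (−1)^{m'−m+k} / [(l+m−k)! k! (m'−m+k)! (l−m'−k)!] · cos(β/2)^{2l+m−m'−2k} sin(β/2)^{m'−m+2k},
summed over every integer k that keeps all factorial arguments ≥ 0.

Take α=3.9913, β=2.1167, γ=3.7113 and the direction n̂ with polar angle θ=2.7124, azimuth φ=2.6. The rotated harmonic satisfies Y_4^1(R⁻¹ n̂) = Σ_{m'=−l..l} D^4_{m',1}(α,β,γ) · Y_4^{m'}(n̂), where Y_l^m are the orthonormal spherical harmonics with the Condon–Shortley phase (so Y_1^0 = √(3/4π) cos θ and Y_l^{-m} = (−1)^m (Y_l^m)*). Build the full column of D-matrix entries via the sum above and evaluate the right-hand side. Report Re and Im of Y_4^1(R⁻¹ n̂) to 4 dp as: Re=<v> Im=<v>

Re=-0.1008 Im=0.1868

Need the full column D^4_{m',1} for m'=−4..4 at α=3.9913, β=2.1167, γ=3.7113.
cos(β/2)=0.490311, sin(β/2)=0.871548
d^4_{-4,1}: single k=5 term ⇒ +0.443572;  D = +0.422093-0.136359i
d^4_{-3,1}: k∈[4..5] ⇒ +0.441133 -0.836296 = -0.395163;  D = +0.157015-0.362630i
d^4_{-2,1}: k∈[3..5] ⇒ +0.265305 -1.257408 +0.794595 = -0.197508;  D = +0.084321+0.178604i
d^4_{-1,1}: k∈[2..5] ⇒ +0.105539 -1.000395 +1.580451 -0.332912 = +0.352682;  D = +0.338947+0.097466i
d^4_{0,1}: k∈[1..4] ⇒ +0.026553 -0.503381 +1.590510 -0.837576 = +0.276105;  D = -0.232496+0.148927i
d^4_{1,1}: k∈[0..3] ⇒ +0.003340 -0.158308 +1.000395 -1.053634 = -0.208206;  D = -0.031398+0.205825i
d^4_{2,1}: k∈[0..2] ⇒ -0.025190 +0.397958 -0.838272 = -0.465504;  D = -0.299290-0.356539i
d^4_{3,1}: k∈[0..1] ⇒ +0.083769 -0.441133 = -0.357364;  D = +0.357272+0.008134i
d^4_{4,1}: single k=0 term ⇒ -0.140386;  D = -0.095059+0.103305i
Y_4^{m'}(θ=2.7124,φ=2.6) and Σ D·Y over m':
  (+0.4221-0.1364i)·(-0.0074+0.0110i)  (+0.1570-0.3626i)·(-0.0044+0.0819i)  (+0.0843+0.1786i)·(+0.1299+0.2450i)  (+0.3389+0.0975i)·(+0.4276+0.2573i)  (-0.2325+0.1489i)·(+0.2246+0.0000i)  (-0.0314+0.2058i)·(-0.4276+0.2573i)  (-0.2993-0.3565i)·(+0.1299-0.2450i)  (+0.3573+0.0081i)·(+0.0044+0.0819i)  (-0.0951+0.1033i)·(-0.0074-0.0110i)
Y_4^1(R⁻¹ n̂) = -0.100806+0.186788i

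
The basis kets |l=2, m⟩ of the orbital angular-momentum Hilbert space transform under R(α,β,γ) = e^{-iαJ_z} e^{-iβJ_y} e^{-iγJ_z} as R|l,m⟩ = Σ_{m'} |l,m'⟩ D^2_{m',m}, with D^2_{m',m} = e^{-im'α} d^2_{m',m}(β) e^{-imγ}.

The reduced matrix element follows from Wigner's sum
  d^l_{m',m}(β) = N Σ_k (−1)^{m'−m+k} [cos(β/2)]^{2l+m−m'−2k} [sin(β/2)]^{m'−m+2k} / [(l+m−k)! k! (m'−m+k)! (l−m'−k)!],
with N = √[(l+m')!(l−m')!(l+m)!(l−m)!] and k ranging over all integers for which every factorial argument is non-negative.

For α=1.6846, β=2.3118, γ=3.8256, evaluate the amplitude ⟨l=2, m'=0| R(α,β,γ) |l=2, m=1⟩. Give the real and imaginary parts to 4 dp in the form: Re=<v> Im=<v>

D^2_{0,1}(1.6846,2.3118,3.8256) = e^{-i·0·1.6846}·d^2_{0,1}(2.3118)·e^{-i·1·3.8256}. Compute d first:
With c≡cos(β/2)=0.403095 and s≡sin(β/2)=0.915158, N=[2·2·6·1]^{1/2}=4.898979
k∈{1,2} keeps every argument non-negative
  k=1: (−1)^0·4.8990/(2)·0.4031^3·0.9152^1 = +0.146823
  k=2: (−1)^1·4.8990/(2)·0.4031^1·0.9152^3 = -0.756783
d^2_{0,1}(2.3118) = +0.146823 -0.756783 = -0.609960
Attach z-rotation phases: D = e^{-i(0)(1.6846)}·(-0.609960)·e^{-i(1)(3.8256)} = +0.472748-0.385436i

Re=0.4727 Im=-0.3854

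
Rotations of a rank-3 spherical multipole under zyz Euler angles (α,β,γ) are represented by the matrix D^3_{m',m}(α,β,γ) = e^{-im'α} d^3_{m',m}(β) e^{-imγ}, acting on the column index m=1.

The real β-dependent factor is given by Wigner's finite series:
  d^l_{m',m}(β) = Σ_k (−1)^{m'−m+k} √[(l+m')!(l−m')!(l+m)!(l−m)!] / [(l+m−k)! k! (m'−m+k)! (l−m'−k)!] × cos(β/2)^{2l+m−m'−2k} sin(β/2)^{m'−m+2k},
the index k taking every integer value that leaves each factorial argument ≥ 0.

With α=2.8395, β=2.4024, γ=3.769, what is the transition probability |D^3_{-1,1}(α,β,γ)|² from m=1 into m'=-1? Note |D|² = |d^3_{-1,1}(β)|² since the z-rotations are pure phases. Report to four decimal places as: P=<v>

P=0.0019

Split into d^3_{-1,1}(β=2.4024) × two z-phases.
With c≡cos(β/2)=0.361239 and s≡sin(β/2)=0.932473, N=[2·24·24·2]^{1/2}=48.000000
The bounds max(0,m−m')=2 and min(l+m,l−m')=4 give 3 terms
  k=2: (−1)^0·48.0000/(8)·0.3612^4·0.9325^2 = +0.088839
  k=3: (−1)^1·48.0000/(6)·0.3612^2·0.9325^4 = -0.789269
  k=4: (−1)^2·48.0000/(48)·0.3612^0·0.9325^6 = +0.657383
d^3_{-1,1}(2.4024) = +0.088839 -0.789269 +0.657383 = -0.043047
|D^3_{-1,1}|² = |d^3_{-1,1}(β)|² = (-0.043047)² = 0.001853 (the z-rotation phases have unit modulus)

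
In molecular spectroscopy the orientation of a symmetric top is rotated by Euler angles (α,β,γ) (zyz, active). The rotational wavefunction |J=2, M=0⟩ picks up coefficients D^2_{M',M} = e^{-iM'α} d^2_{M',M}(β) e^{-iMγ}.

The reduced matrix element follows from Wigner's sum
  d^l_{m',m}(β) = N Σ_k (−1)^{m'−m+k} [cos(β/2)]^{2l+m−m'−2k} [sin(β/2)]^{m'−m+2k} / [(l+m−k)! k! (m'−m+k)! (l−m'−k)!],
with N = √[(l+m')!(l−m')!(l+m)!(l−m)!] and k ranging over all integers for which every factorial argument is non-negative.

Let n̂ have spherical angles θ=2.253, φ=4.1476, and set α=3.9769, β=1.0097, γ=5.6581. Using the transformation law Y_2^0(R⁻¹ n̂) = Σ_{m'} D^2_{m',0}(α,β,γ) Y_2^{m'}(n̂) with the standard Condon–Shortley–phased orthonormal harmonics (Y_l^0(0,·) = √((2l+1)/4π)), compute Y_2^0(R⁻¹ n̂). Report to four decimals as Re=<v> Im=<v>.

Need the full column D^2_{m',0} for m'=−2..2 at α=3.9769, β=1.0097, γ=5.6581.
cos(β/2)=0.875247, sin(β/2)=0.483676
d^2_{-2,0}: single k=2 term ⇒ +0.438982;  D = -0.043746+0.436796i
d^2_{-1,0}: k∈[1..2] ⇒ +0.794369 -0.242589 = +0.551780;  D = -0.370217-0.409147i
d^2_{0,0}: k∈[0..2] ⇒ +0.586844 -0.716854 +0.054729 = -0.075281;  D = -0.075281+0.000000i
d^2_{1,0}: k∈[0..1] ⇒ -0.794369 +0.242589 = -0.551780;  D = +0.370217-0.409147i
d^2_{2,0}: single k=0 term ⇒ +0.438982;  D = -0.043746-0.436796i
Y_2^{m'}(θ=2.253,φ=4.1476) and Σ D·Y over m':
  (-0.0437+0.4368i)·(-0.0994-0.2104i)  (-0.3702-0.4091i)·(+0.2024-0.3194i)  (-0.0753+0.0000i)·(+0.0607+0.0000i)  (+0.3702-0.4091i)·(-0.2024-0.3194i)  (-0.0437-0.4368i)·(-0.0994+0.2104i)
Y_2^0(R⁻¹ n̂) = -0.223215+0.000000i

Re=-0.2232 Im=0.0000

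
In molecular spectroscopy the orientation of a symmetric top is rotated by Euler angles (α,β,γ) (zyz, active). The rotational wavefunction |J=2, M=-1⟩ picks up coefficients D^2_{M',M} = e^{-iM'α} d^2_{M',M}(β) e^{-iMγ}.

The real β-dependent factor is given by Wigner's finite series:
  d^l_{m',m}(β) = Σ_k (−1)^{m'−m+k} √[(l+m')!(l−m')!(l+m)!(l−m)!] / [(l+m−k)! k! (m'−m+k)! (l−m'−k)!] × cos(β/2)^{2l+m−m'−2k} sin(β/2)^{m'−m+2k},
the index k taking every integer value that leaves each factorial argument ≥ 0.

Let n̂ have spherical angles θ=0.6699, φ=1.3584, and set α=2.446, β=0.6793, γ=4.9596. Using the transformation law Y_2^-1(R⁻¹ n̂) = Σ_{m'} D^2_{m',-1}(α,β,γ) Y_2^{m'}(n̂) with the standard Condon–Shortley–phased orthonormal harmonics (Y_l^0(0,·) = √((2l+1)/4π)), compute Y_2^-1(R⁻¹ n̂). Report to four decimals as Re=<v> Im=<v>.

Need the full column D^2_{m',-1} for m'=−2..2 at α=2.446, β=0.6793, γ=4.9596.
cos(β/2)=0.942871, sin(β/2)=0.333157
d^2_{-2,-1}: single k=1 term ⇒ +0.558517;  D = -0.508410-0.231215i
d^2_{-1,-1}: k∈[0..1] ⇒ +0.790332 -0.296022 = +0.494310;  D = +0.214287+0.445447i
d^2_{0,-1}: k∈[0..1] ⇒ -0.684041 +0.085403 = -0.598637;  D = -0.146487+0.580438i
d^2_{1,-1}: k∈[0..1] ⇒ +0.296022 -0.012320 = +0.283703;  D = -0.229575+0.166681i
d^2_{2,-1}: single k=0 term ⇒ -0.069732;  D = -0.069572-0.004710i
Y_2^{m'}(θ=0.6699,φ=1.3584) and Σ D·Y over m':
  (-0.5084-0.2312i)·(-0.1357-0.0614i)  (+0.2143+0.4454i)·(+0.0793-0.3676i)  (-0.1465+0.5804i)·(+0.2660+0.0000i)  (-0.2296+0.1667i)·(-0.0793-0.3676i)  (-0.0696-0.0047i)·(-0.1357+0.0614i)
Y_2^-1(R⁻¹ n̂) = +0.285734+0.241061i

Re=0.2857 Im=0.2411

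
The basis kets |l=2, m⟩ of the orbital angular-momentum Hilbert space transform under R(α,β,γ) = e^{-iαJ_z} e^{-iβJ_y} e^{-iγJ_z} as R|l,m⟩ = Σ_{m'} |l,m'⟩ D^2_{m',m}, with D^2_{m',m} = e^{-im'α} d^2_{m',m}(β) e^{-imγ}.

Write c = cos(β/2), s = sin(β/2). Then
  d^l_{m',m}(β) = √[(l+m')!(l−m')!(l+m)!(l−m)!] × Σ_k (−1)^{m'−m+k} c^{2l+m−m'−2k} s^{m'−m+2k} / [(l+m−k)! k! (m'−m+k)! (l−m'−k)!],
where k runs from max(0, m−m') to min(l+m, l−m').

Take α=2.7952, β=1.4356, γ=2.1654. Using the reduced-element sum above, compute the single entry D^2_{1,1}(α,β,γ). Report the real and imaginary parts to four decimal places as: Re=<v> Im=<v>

Re=-0.1018 Im=-0.4017

First d^2_{1,1}(β=1.4356), then the phase factors e^{-i(1)α} and e^{-i(1)γ}:
With c≡cos(β/2)=0.753255 and s≡sin(β/2)=0.657729, N=[6·1·6·1]^{1/2}=6.000000
The bounds max(0,m−m')=0 and min(l+m,l−m')=1 give 2 terms
  k=0: (−1)^0·6.0000/(6)·0.7533^4·0.6577^0 = +0.321934
  k=1: (−1)^1·6.0000/(2)·0.7533^2·0.6577^2 = -0.736375
d^2_{1,1}(1.4356) = +0.321934 -0.736375 = -0.414441
Attach z-rotation phases: D = e^{-i(1)(2.7952)}·(-0.414441)·e^{-i(1)(2.1654)} = -0.101816-0.401739i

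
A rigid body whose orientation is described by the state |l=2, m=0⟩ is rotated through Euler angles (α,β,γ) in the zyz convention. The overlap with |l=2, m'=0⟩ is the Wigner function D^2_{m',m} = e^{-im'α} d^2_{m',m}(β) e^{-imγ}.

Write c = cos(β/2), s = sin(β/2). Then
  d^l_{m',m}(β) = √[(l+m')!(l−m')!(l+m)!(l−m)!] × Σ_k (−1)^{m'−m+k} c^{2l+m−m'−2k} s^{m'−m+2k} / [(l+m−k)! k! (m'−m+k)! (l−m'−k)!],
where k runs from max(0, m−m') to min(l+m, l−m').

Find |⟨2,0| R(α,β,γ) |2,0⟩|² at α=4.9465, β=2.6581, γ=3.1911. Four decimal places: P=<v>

P=0.4568

Split into d^2_{0,0}(β=2.6581) × two z-phases.
Half-angle: c=0.239399, s=0.970921. N=√(2·2·2·2)=4.000000
k∈{0,1,2} keeps every argument non-negative
  k=0: (−1)^0·4.0000/(4)·0.2394^4·0.9709^0 = +0.003285
  k=1: (−1)^1·4.0000/(1)·0.2394^2·0.9709^2 = -0.216108
  k=2: (−1)^2·4.0000/(4)·0.2394^0·0.9709^4 = +0.888661
d^2_{0,0}(2.6581) = +0.003285 -0.216108 +0.888661 = +0.675838
|D^2_{0,0}|² = |d^2_{0,0}(β)|² = (+0.675838)² = 0.456757 (the z-rotation phases have unit modulus)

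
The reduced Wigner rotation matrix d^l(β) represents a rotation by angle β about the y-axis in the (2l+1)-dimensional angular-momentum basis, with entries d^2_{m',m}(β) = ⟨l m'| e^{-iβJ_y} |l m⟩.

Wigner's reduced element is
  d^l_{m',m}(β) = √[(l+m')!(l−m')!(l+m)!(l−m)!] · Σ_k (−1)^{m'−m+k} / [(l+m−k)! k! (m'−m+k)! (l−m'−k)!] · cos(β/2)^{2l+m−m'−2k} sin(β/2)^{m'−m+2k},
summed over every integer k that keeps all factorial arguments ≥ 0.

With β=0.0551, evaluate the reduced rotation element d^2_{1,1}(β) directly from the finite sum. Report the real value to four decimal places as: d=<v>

d^2_{1,1}(β=0.0551) via Wigner's sum:
With c≡cos(β/2)=0.999621 and s≡sin(β/2)=0.027547, N=[6·1·6·1]^{1/2}=6.000000
k∈{0,1} keeps every argument non-negative
  k=0: (−1)^0·6.0000/(6)·0.9996^4·0.0275^0 = +0.998483
  k=1: (−1)^1·6.0000/(2)·0.9996^2·0.0275^2 = -0.002275
d^2_{1,1}(0.0551) = +0.998483 -0.002275 = +0.996208

d=0.9962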